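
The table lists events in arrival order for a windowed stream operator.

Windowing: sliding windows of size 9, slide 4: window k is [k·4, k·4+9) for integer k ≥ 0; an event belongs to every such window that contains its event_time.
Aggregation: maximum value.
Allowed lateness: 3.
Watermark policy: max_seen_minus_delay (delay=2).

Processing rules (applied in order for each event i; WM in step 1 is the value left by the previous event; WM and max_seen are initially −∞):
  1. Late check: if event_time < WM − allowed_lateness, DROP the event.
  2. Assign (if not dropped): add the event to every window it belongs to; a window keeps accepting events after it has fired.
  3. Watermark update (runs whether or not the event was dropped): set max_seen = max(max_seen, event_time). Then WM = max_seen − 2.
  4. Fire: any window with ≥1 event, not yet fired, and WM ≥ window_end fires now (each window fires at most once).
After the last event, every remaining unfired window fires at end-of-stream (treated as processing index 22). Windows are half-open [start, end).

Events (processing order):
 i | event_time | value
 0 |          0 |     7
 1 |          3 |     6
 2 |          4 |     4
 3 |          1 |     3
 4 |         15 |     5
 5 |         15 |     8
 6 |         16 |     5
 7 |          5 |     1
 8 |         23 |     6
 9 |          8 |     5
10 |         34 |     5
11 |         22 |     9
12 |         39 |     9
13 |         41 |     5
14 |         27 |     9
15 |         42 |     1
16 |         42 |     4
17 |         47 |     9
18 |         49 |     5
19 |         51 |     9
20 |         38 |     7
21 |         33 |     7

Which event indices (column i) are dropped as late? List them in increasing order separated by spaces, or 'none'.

7 9 11 14 20 21

i=0 t=0 v=7: → [0,9); WM=-2
i=1 t=3 v=6: → [0,9); WM=1
i=2 t=4 v=4: → [4,13),[0,9); WM=2
i=3 t=1 v=3: → [0,9); WM=2
i=4 t=15 v=5: → [12,21),[8,17); WM=13; [0,9) fires=7 [4,13) fires=4
i=5 t=15 v=8: → [12,21),[8,17); WM=13
i=6 t=16 v=5: → [16,25),[12,21),[8,17); WM=14
i=7 t=5 v=1: DROP (t<14-3); WM=14
i=8 t=23 v=6: → [20,29),[16,25); WM=21; [8,17) fires=8 [12,21) fires=8
i=9 t=8 v=5: DROP (t<21-3); WM=21
i=10 t=34 v=5: → [32,41),[28,37); WM=32; [16,25) fires=6 [20,29) fires=6
i=11 t=22 v=9: DROP (t<32-3); WM=32
i=12 t=39 v=9: → [36,45),[32,41); WM=37; [28,37) fires=5
i=13 t=41 v=5: → [40,49),[36,45); WM=39
i=14 t=27 v=9: DROP (t<39-3); WM=39
i=15 t=42 v=1: → [40,49),[36,45); WM=40
i=16 t=42 v=4: → [40,49),[36,45); WM=40
i=17 t=47 v=9: → [44,53),[40,49); WM=45; [32,41) fires=9 [36,45) fires=9
i=18 t=49 v=5: → [48,57),[44,53); WM=47
i=19 t=51 v=9: → [48,57),[44,53); WM=49; [40,49) fires=9
i=20 t=38 v=7: DROP (t<49-3); WM=49
i=21 t=33 v=7: DROP (t<49-3); WM=49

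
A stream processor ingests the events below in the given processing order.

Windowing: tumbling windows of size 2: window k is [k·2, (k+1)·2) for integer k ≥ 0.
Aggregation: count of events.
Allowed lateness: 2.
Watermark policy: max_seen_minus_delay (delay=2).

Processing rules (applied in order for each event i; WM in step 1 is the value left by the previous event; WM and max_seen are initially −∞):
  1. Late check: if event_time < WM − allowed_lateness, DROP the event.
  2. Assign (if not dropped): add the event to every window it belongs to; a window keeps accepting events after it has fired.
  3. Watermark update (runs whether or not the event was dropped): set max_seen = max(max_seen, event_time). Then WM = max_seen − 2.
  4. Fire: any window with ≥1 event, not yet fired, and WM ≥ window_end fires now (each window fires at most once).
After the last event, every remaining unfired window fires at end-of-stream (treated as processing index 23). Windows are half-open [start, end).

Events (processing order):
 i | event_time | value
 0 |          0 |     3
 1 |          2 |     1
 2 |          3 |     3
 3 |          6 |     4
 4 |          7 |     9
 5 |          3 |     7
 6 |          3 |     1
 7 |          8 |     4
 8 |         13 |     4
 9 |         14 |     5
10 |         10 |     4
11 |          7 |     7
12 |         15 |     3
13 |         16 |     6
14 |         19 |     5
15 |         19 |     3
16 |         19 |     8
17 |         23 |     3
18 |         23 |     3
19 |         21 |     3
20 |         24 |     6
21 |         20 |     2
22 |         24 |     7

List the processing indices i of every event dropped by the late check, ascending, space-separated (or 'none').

11

i=0 t=0 v=3: → [0,2); WM=-2
i=1 t=2 v=1: → [2,4); WM=0
i=2 t=3 v=3: → [2,4); WM=1
i=3 t=6 v=4: → [6,8); WM=4; [0,2) fires=1 [2,4) fires=2
i=4 t=7 v=9: → [6,8); WM=5
i=5 t=3 v=7: → [2,4); WM=5
i=6 t=3 v=1: → [2,4); WM=5
i=7 t=8 v=4: → [8,10); WM=6
i=8 t=13 v=4: → [12,14); WM=11; [6,8) fires=2 [8,10) fires=1
i=9 t=14 v=5: → [14,16); WM=12
i=10 t=10 v=4: → [10,12); WM=12; [10,12) fires=1
i=11 t=7 v=7: DROP (t<12-2); WM=12
i=12 t=15 v=3: → [14,16); WM=13
i=13 t=16 v=6: → [16,18); WM=14; [12,14) fires=1
i=14 t=19 v=5: → [18,20); WM=17; [14,16) fires=2
i=15 t=19 v=3: → [18,20); WM=17
i=16 t=19 v=8: → [18,20); WM=17
i=17 t=23 v=3: → [22,24); WM=21; [16,18) fires=1 [18,20) fires=3
i=18 t=23 v=3: → [22,24); WM=21
i=19 t=21 v=3: → [20,22); WM=21
i=20 t=24 v=6: → [24,26); WM=22; [20,22) fires=1
i=21 t=20 v=2: → [20,22); WM=22
i=22 t=24 v=7: → [24,26); WM=22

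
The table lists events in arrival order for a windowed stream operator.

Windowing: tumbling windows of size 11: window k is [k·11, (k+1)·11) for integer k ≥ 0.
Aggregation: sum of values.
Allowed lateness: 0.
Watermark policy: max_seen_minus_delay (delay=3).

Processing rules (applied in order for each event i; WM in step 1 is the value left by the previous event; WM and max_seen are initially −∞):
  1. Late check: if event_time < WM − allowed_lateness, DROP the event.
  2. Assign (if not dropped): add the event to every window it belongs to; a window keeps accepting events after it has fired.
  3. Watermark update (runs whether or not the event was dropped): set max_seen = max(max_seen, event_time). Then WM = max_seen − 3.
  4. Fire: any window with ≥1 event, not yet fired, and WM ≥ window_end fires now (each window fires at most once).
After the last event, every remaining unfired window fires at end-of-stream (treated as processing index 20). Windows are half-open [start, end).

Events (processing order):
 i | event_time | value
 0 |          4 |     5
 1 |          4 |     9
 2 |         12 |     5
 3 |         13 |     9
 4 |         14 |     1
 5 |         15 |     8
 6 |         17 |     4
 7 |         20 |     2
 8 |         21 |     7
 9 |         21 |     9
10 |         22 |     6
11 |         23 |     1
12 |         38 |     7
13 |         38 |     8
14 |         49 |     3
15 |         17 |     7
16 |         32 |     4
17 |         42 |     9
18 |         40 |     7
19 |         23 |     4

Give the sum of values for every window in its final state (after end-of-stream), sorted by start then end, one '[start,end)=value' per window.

[0,11)=14 [11,22)=45 [22,33)=7 [33,44)=15 [44,55)=3

i=0 t=4 v=5: → [0,11); WM=1
i=1 t=4 v=9: → [0,11); WM=1
i=2 t=12 v=5: → [11,22); WM=9
i=3 t=13 v=9: → [11,22); WM=10
i=4 t=14 v=1: → [11,22); WM=11; [0,11) fires=14
i=5 t=15 v=8: → [11,22); WM=12
i=6 t=17 v=4: → [11,22); WM=14
i=7 t=20 v=2: → [11,22); WM=17
i=8 t=21 v=7: → [11,22); WM=18
i=9 t=21 v=9: → [11,22); WM=18
i=10 t=22 v=6: → [22,33); WM=19
i=11 t=23 v=1: → [22,33); WM=20
i=12 t=38 v=7: → [33,44); WM=35; [11,22) fires=45 [22,33) fires=7
i=13 t=38 v=8: → [33,44); WM=35
i=14 t=49 v=3: → [44,55); WM=46; [33,44) fires=15
i=15 t=17 v=7: DROP (t<46-0); WM=46
i=16 t=32 v=4: DROP (t<46-0); WM=46
i=17 t=42 v=9: DROP (t<46-0); WM=46
i=18 t=40 v=7: DROP (t<46-0); WM=46
i=19 t=23 v=4: DROP (t<46-0); WM=46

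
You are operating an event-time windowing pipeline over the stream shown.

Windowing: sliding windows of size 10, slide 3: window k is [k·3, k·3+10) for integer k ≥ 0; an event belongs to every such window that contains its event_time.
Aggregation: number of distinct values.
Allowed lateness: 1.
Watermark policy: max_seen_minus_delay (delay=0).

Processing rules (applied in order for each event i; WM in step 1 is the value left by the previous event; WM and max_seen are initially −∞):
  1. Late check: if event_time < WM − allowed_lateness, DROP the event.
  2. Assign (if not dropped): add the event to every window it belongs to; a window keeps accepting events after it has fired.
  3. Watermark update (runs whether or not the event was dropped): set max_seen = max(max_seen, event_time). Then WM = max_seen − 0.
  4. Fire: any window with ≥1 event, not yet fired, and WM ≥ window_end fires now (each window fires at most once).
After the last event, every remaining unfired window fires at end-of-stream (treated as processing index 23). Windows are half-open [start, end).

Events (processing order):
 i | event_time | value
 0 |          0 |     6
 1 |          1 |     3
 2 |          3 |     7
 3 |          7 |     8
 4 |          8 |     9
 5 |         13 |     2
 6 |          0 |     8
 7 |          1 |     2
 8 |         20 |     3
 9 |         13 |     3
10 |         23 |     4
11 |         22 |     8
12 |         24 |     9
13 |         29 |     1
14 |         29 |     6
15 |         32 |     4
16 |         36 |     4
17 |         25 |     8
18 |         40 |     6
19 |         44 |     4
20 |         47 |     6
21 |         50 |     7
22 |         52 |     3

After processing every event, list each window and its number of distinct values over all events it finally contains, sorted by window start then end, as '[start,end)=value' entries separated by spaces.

[0,10)=5 [3,13)=3 [6,16)=3 [9,19)=1 [12,22)=2 [15,25)=4 [18,28)=4 [21,31)=5 [24,34)=4 [27,37)=3 [30,40)=1 [33,43)=2 [36,46)=2 [39,49)=2 [42,52)=3 [45,55)=3 [48,58)=2 [51,61)=1

i=0 t=0 v=6: → [0,10); WM=0
i=1 t=1 v=3: → [0,10); WM=1
i=2 t=3 v=7: → [3,13),[0,10); WM=3
i=3 t=7 v=8: → [6,16),[3,13),[0,10); WM=7
i=4 t=8 v=9: → [6,16),[3,13),[0,10); WM=8
i=5 t=13 v=2: → [12,22),[9,19),[6,16); WM=13; [0,10) fires=5 [3,13) fires=3
i=6 t=0 v=8: DROP (t<13-1); WM=13
i=7 t=1 v=2: DROP (t<13-1); WM=13
i=8 t=20 v=3: → [18,28),[15,25),[12,22); WM=20; [6,16) fires=3 [9,19) fires=1
i=9 t=13 v=3: DROP (t<20-1); WM=20
i=10 t=23 v=4: → [21,31),[18,28),[15,25); WM=23; [12,22) fires=2
i=11 t=22 v=8: → [21,31),[18,28),[15,25); WM=23
i=12 t=24 v=9: → [24,34),[21,31),[18,28),[15,25); WM=24
i=13 t=29 v=1: → [27,37),[24,34),[21,31); WM=29; [15,25) fires=4 [18,28) fires=4
i=14 t=29 v=6: → [27,37),[24,34),[21,31); WM=29
i=15 t=32 v=4: → [30,40),[27,37),[24,34); WM=32; [21,31) fires=5
i=16 t=36 v=4: → [36,46),[33,43),[30,40),[27,37); WM=36; [24,34) fires=4
i=17 t=25 v=8: DROP (t<36-1); WM=36
i=18 t=40 v=6: → [39,49),[36,46),[33,43); WM=40; [27,37) fires=3 [30,40) fires=1
i=19 t=44 v=4: → [42,52),[39,49),[36,46); WM=44; [33,43) fires=2
i=20 t=47 v=6: → [45,55),[42,52),[39,49); WM=47; [36,46) fires=2
i=21 t=50 v=7: → [48,58),[45,55),[42,52); WM=50; [39,49) fires=2
i=22 t=52 v=3: → [51,61),[48,58),[45,55); WM=52; [42,52) fires=3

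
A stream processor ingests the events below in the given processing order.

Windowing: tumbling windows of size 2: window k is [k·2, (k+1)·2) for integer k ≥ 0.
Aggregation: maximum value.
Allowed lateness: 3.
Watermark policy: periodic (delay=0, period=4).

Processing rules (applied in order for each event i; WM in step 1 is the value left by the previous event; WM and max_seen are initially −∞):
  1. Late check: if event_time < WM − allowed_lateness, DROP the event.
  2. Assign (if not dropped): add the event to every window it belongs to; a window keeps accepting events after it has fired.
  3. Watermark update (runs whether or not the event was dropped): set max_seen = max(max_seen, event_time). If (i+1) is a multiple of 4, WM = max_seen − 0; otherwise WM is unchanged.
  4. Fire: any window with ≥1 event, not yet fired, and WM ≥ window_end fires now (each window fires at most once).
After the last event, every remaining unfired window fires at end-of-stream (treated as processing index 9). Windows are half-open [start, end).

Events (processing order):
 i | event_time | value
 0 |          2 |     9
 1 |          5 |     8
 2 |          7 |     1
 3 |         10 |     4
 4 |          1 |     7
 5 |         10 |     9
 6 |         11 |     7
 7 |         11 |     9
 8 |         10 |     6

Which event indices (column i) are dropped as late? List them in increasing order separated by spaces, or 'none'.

i=0 t=2 v=9: → [2,4); WM=−∞
i=1 t=5 v=8: → [4,6); WM=−∞
i=2 t=7 v=1: → [6,8); WM=−∞
i=3 t=10 v=4: → [10,12); WM=10; [2,4) fires=9 [4,6) fires=8 [6,8) fires=1
i=4 t=1 v=7: DROP (t<10-3); WM=10
i=5 t=10 v=9: → [10,12); WM=10
i=6 t=11 v=7: → [10,12); WM=10
i=7 t=11 v=9: → [10,12); WM=11
i=8 t=10 v=6: → [10,12); WM=11

4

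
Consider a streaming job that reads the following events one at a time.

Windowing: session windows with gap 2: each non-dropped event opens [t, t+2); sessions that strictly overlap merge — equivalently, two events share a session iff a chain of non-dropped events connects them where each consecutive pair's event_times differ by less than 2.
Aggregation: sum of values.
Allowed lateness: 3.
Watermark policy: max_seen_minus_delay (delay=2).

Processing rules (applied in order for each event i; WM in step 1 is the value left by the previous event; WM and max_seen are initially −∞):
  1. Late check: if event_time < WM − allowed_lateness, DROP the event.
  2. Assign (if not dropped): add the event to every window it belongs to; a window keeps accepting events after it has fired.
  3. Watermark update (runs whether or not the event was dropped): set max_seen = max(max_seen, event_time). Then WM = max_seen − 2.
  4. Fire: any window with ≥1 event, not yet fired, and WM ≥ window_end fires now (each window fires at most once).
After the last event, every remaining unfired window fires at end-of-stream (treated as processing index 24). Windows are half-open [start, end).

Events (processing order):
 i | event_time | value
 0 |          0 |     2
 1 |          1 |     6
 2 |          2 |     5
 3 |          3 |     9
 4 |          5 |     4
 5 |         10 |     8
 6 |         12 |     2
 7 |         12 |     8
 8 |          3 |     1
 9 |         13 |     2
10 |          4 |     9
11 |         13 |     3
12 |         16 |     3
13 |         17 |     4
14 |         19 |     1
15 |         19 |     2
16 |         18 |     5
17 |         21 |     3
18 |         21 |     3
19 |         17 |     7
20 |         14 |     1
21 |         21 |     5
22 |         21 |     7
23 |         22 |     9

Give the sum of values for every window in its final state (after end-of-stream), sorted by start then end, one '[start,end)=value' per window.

[0,5)=22 [5,7)=4 [10,12)=8 [12,15)=15 [16,21)=22 [21,24)=27

i=0 t=0 v=2: → [0,2); WM=-2
i=1 t=1 v=6: → [0,3); WM=-1
i=2 t=2 v=5: → [0,4); WM=0
i=3 t=3 v=9: → [0,5); WM=1
i=4 t=5 v=4: → [5,7); WM=3
i=5 t=10 v=8: → [10,12); WM=8
i=6 t=12 v=2: → [12,14); WM=10
i=7 t=12 v=8: → [12,14); WM=10
i=8 t=3 v=1: DROP (t<10-3); WM=10
i=9 t=13 v=2: → [12,15); WM=11
i=10 t=4 v=9: DROP (t<11-3); WM=11
i=11 t=13 v=3: → [12,15); WM=11
i=12 t=16 v=3: → [16,18); WM=14
i=13 t=17 v=4: → [16,19); WM=15
i=14 t=19 v=1: → [19,21); WM=17
i=15 t=19 v=2: → [19,21); WM=17
i=16 t=18 v=5: → [16,21); WM=17
i=17 t=21 v=3: → [21,23); WM=19
i=18 t=21 v=3: → [21,23); WM=19
i=19 t=17 v=7: → [16,21); WM=19
i=20 t=14 v=1: DROP (t<19-3); WM=19
i=21 t=21 v=5: → [21,23); WM=19
i=22 t=21 v=7: → [21,23); WM=19
i=23 t=22 v=9: → [21,24); WM=20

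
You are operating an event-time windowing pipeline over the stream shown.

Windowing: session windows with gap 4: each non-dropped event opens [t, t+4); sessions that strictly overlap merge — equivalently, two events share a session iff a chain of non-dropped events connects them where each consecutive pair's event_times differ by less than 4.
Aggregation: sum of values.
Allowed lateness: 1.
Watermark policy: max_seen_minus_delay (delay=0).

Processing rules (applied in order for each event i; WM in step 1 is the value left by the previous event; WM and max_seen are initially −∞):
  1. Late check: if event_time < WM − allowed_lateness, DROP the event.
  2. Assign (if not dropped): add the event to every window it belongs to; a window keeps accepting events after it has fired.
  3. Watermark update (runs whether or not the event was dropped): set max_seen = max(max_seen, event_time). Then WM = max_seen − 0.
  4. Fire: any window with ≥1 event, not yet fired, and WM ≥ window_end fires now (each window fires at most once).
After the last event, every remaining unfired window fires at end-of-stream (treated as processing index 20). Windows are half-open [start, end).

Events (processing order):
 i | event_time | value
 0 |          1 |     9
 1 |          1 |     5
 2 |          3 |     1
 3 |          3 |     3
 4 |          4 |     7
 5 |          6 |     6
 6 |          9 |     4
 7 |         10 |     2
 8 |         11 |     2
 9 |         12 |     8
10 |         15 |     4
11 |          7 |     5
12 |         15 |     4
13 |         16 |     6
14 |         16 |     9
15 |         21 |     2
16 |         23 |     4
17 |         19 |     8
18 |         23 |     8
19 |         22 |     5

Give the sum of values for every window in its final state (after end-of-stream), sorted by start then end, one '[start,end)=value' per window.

i=0 t=1 v=9: → [1,5); WM=1
i=1 t=1 v=5: → [1,5); WM=1
i=2 t=3 v=1: → [1,7); WM=3
i=3 t=3 v=3: → [1,7); WM=3
i=4 t=4 v=7: → [1,8); WM=4
i=5 t=6 v=6: → [1,10); WM=6
i=6 t=9 v=4: → [1,13); WM=9
i=7 t=10 v=2: → [1,14); WM=10
i=8 t=11 v=2: → [1,15); WM=11
i=9 t=12 v=8: → [1,16); WM=12
i=10 t=15 v=4: → [1,19); WM=15
i=11 t=7 v=5: DROP (t<15-1); WM=15
i=12 t=15 v=4: → [1,19); WM=15
i=13 t=16 v=6: → [1,20); WM=16
i=14 t=16 v=9: → [1,20); WM=16
i=15 t=21 v=2: → [21,25); WM=21
i=16 t=23 v=4: → [21,27); WM=23
i=17 t=19 v=8: DROP (t<23-1); WM=23
i=18 t=23 v=8: → [21,27); WM=23
i=19 t=22 v=5: → [21,27); WM=23

[1,20)=70 [21,27)=19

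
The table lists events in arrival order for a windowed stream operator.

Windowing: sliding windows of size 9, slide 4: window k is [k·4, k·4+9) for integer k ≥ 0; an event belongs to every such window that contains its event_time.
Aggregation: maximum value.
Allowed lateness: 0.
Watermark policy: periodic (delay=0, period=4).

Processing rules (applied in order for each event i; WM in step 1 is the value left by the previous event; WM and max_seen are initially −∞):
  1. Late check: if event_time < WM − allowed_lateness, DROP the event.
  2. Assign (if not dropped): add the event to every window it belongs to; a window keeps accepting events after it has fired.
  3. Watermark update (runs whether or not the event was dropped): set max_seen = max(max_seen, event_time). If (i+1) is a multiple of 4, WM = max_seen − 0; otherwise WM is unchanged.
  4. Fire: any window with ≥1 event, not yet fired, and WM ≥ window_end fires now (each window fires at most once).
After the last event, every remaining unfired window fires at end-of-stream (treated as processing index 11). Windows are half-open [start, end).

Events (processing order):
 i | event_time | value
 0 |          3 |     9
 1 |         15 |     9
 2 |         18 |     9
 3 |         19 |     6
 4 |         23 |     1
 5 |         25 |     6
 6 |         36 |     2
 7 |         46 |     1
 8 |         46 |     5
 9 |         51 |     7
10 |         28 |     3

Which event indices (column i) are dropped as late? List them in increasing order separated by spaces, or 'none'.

10

i=0 t=3 v=9: → [0,9); WM=−∞
i=1 t=15 v=9: → [12,21),[8,17); WM=−∞
i=2 t=18 v=9: → [16,25),[12,21); WM=−∞
i=3 t=19 v=6: → [16,25),[12,21); WM=19; [0,9) fires=9 [8,17) fires=9
i=4 t=23 v=1: → [20,29),[16,25); WM=19
i=5 t=25 v=6: → [24,33),[20,29); WM=19
i=6 t=36 v=2: → [36,45),[32,41),[28,37); WM=19
i=7 t=46 v=1: → [44,53),[40,49); WM=46; [12,21) fires=9 [16,25) fires=9 [20,29) fires=6 [24,33) fires=6 [28,37) fires=2 [32,41) fires=2 [36,45) fires=2
i=8 t=46 v=5: → [44,53),[40,49); WM=46
i=9 t=51 v=7: → [48,57),[44,53); WM=46
i=10 t=28 v=3: DROP (t<46-0); WM=46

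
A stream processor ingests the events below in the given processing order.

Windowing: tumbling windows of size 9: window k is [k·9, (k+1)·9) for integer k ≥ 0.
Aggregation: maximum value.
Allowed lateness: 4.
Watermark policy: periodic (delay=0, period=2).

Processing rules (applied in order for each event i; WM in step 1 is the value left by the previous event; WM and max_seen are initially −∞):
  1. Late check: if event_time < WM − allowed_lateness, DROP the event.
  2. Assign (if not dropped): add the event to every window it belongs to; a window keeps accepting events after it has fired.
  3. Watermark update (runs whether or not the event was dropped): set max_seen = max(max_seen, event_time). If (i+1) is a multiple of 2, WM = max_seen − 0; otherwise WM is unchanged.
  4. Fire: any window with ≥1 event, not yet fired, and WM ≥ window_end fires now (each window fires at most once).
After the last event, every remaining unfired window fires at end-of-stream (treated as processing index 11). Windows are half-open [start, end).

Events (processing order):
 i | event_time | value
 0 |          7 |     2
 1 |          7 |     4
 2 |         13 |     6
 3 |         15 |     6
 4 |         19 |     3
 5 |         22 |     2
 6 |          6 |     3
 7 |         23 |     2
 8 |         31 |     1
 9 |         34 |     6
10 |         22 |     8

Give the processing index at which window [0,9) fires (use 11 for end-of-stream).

3

i=0 t=7 v=2: → [0,9); WM=−∞
i=1 t=7 v=4: → [0,9); WM=7
i=2 t=13 v=6: → [9,18); WM=7
i=3 t=15 v=6: → [9,18); WM=15; [0,9) fires=4
i=4 t=19 v=3: → [18,27); WM=15
i=5 t=22 v=2: → [18,27); WM=22; [9,18) fires=6
i=6 t=6 v=3: DROP (t<22-4); WM=22
i=7 t=23 v=2: → [18,27); WM=23
i=8 t=31 v=1: → [27,36); WM=23
i=9 t=34 v=6: → [27,36); WM=34; [18,27) fires=3
i=10 t=22 v=8: DROP (t<34-4); WM=34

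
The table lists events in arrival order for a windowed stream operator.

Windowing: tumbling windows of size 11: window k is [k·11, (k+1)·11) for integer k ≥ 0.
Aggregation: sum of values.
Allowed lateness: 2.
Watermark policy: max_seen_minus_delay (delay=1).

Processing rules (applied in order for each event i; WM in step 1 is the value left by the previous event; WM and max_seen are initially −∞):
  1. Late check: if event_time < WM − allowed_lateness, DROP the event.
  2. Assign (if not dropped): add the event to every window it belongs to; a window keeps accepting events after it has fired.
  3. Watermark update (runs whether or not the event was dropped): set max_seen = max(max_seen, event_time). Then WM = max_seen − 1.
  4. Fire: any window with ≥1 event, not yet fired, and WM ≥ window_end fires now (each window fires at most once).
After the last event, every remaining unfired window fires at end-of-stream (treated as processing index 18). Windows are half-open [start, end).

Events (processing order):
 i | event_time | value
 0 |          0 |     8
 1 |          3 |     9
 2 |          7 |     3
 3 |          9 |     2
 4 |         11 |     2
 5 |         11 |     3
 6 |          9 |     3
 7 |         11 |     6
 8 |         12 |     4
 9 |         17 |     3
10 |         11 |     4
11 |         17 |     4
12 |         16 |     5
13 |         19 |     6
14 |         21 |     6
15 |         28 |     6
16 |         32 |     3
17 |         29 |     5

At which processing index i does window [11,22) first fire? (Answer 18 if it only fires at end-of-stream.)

15

i=0 t=0 v=8: → [0,11); WM=-1
i=1 t=3 v=9: → [0,11); WM=2
i=2 t=7 v=3: → [0,11); WM=6
i=3 t=9 v=2: → [0,11); WM=8
i=4 t=11 v=2: → [11,22); WM=10
i=5 t=11 v=3: → [11,22); WM=10
i=6 t=9 v=3: → [0,11); WM=10
i=7 t=11 v=6: → [11,22); WM=10
i=8 t=12 v=4: → [11,22); WM=11; [0,11) fires=25
i=9 t=17 v=3: → [11,22); WM=16
i=10 t=11 v=4: DROP (t<16-2); WM=16
i=11 t=17 v=4: → [11,22); WM=16
i=12 t=16 v=5: → [11,22); WM=16
i=13 t=19 v=6: → [11,22); WM=18
i=14 t=21 v=6: → [11,22); WM=20
i=15 t=28 v=6: → [22,33); WM=27; [11,22) fires=39
i=16 t=32 v=3: → [22,33); WM=31
i=17 t=29 v=5: → [22,33); WM=31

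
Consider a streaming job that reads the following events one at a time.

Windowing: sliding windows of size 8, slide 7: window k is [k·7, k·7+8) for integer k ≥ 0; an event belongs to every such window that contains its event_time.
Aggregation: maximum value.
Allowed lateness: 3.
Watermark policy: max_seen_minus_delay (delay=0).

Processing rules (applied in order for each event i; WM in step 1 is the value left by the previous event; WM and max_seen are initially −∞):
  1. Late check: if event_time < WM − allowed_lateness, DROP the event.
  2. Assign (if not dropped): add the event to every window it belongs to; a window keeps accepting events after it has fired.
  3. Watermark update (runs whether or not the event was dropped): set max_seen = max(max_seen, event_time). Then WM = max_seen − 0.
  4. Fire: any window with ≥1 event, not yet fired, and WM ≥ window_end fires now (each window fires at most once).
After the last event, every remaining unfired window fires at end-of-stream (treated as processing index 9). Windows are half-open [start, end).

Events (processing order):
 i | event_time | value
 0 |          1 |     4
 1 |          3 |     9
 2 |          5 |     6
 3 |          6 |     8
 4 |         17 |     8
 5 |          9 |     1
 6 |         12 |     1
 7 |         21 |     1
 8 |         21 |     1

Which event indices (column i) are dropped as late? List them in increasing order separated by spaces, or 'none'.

5 6

i=0 t=1 v=4: → [0,8); WM=1
i=1 t=3 v=9: → [0,8); WM=3
i=2 t=5 v=6: → [0,8); WM=5
i=3 t=6 v=8: → [0,8); WM=6
i=4 t=17 v=8: → [14,22); WM=17; [0,8) fires=9
i=5 t=9 v=1: DROP (t<17-3); WM=17
i=6 t=12 v=1: DROP (t<17-3); WM=17
i=7 t=21 v=1: → [21,29),[14,22); WM=21
i=8 t=21 v=1: → [21,29),[14,22); WM=21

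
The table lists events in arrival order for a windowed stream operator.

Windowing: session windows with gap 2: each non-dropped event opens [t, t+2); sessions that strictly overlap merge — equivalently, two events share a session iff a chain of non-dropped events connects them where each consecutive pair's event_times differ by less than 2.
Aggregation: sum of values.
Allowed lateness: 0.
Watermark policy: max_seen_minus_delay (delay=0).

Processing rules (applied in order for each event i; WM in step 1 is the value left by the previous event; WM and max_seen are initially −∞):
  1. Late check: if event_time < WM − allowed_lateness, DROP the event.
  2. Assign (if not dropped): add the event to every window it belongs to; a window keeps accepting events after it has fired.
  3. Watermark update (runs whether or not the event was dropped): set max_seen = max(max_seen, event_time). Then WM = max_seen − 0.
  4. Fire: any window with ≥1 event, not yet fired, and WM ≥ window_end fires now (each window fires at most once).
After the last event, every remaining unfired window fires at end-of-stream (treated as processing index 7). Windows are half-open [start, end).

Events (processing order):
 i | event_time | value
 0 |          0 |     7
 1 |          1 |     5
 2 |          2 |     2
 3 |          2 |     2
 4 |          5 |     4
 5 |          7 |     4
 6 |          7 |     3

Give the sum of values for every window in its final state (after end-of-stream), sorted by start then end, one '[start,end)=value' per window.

[0,4)=16 [5,7)=4 [7,9)=7

i=0 t=0 v=7: → [0,2); WM=0
i=1 t=1 v=5: → [0,3); WM=1
i=2 t=2 v=2: → [0,4); WM=2
i=3 t=2 v=2: → [0,4); WM=2
i=4 t=5 v=4: → [5,7); WM=5
i=5 t=7 v=4: → [7,9); WM=7
i=6 t=7 v=3: → [7,9); WM=7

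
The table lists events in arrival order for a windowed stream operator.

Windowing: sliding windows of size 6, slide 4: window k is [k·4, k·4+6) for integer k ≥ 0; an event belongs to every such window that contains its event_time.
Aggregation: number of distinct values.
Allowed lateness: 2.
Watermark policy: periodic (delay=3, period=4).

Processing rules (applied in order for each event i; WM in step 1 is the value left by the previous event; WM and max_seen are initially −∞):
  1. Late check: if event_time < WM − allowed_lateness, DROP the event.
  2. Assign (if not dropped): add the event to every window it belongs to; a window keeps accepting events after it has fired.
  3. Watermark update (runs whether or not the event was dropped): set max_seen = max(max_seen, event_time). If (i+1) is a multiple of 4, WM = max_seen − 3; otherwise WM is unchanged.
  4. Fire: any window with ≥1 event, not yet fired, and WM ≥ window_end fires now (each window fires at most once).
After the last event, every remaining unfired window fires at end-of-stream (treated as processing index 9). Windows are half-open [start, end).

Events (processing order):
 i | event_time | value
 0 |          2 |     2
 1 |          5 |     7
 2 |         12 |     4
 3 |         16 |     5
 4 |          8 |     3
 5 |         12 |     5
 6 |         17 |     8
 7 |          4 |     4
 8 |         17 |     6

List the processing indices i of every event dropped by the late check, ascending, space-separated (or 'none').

4 7

i=0 t=2 v=2: → [0,6); WM=−∞
i=1 t=5 v=7: → [4,10),[0,6); WM=−∞
i=2 t=12 v=4: → [12,18),[8,14); WM=−∞
i=3 t=16 v=5: → [16,22),[12,18); WM=13; [0,6) fires=2 [4,10) fires=1
i=4 t=8 v=3: DROP (t<13-2); WM=13
i=5 t=12 v=5: → [12,18),[8,14); WM=13
i=6 t=17 v=8: → [16,22),[12,18); WM=13
i=7 t=4 v=4: DROP (t<13-2); WM=14; [8,14) fires=2
i=8 t=17 v=6: → [16,22),[12,18); WM=14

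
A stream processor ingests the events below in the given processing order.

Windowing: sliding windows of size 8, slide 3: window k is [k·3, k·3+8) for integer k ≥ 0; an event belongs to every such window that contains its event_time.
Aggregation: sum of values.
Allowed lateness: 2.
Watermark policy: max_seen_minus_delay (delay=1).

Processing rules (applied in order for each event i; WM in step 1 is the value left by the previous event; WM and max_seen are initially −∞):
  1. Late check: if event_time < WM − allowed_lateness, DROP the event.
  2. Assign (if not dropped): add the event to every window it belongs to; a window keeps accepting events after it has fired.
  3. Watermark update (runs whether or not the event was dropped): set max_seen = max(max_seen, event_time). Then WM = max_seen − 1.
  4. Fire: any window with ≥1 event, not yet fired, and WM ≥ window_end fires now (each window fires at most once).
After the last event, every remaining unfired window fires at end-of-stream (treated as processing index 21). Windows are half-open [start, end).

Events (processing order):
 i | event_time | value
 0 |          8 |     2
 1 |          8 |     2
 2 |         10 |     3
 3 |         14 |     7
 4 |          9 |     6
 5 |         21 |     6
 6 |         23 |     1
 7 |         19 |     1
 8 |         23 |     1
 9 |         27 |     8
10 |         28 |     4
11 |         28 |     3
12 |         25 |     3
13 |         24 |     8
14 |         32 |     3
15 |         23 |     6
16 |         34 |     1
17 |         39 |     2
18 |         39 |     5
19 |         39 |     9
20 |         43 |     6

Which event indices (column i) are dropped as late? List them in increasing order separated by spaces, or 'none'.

i=0 t=8 v=2: → [6,14),[3,11); WM=7
i=1 t=8 v=2: → [6,14),[3,11); WM=7
i=2 t=10 v=3: → [9,17),[6,14),[3,11); WM=9
i=3 t=14 v=7: → [12,20),[9,17); WM=13; [3,11) fires=7
i=4 t=9 v=6: DROP (t<13-2); WM=13
i=5 t=21 v=6: → [21,29),[18,26),[15,23); WM=20; [6,14) fires=7 [9,17) fires=10 [12,20) fires=7
i=6 t=23 v=1: → [21,29),[18,26); WM=22
i=7 t=19 v=1: DROP (t<22-2); WM=22
i=8 t=23 v=1: → [21,29),[18,26); WM=22
i=9 t=27 v=8: → [27,35),[24,32),[21,29); WM=26; [15,23) fires=6 [18,26) fires=8
i=10 t=28 v=4: → [27,35),[24,32),[21,29); WM=27
i=11 t=28 v=3: → [27,35),[24,32),[21,29); WM=27
i=12 t=25 v=3: → [24,32),[21,29),[18,26); WM=27
i=13 t=24 v=8: DROP (t<27-2); WM=27
i=14 t=32 v=3: → [30,38),[27,35); WM=31; [21,29) fires=26
i=15 t=23 v=6: DROP (t<31-2); WM=31
i=16 t=34 v=1: → [33,41),[30,38),[27,35); WM=33; [24,32) fires=18
i=17 t=39 v=2: → [39,47),[36,44),[33,41); WM=38; [27,35) fires=19 [30,38) fires=4
i=18 t=39 v=5: → [39,47),[36,44),[33,41); WM=38
i=19 t=39 v=9: → [39,47),[36,44),[33,41); WM=38
i=20 t=43 v=6: → [42,50),[39,47),[36,44); WM=42; [33,41) fires=17

4 7 13 15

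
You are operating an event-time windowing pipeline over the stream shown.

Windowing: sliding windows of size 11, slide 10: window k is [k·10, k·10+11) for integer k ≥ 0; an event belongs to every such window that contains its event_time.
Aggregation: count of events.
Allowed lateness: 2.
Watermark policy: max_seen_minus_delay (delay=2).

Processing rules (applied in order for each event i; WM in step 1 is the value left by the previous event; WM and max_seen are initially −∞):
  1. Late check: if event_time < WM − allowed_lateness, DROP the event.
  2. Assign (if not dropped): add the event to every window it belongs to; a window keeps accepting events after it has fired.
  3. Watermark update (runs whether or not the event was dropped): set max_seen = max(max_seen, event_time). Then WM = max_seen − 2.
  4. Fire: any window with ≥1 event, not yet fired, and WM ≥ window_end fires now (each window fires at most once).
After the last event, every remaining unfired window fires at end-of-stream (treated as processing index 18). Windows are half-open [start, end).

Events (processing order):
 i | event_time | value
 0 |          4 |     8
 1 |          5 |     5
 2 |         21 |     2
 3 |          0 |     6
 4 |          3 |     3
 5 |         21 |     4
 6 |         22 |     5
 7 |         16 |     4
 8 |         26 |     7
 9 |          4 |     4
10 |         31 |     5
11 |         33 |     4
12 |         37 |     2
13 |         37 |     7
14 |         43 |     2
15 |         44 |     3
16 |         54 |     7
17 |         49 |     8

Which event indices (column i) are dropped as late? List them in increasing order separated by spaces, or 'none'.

3 4 7 9 17

i=0 t=4 v=8: → [0,11); WM=2
i=1 t=5 v=5: → [0,11); WM=3
i=2 t=21 v=2: → [20,31); WM=19; [0,11) fires=2
i=3 t=0 v=6: DROP (t<19-2); WM=19
i=4 t=3 v=3: DROP (t<19-2); WM=19
i=5 t=21 v=4: → [20,31); WM=19
i=6 t=22 v=5: → [20,31); WM=20
i=7 t=16 v=4: DROP (t<20-2); WM=20
i=8 t=26 v=7: → [20,31); WM=24
i=9 t=4 v=4: DROP (t<24-2); WM=24
i=10 t=31 v=5: → [30,41); WM=29
i=11 t=33 v=4: → [30,41); WM=31; [20,31) fires=4
i=12 t=37 v=2: → [30,41); WM=35
i=13 t=37 v=7: → [30,41); WM=35
i=14 t=43 v=2: → [40,51); WM=41; [30,41) fires=4
i=15 t=44 v=3: → [40,51); WM=42
i=16 t=54 v=7: → [50,61); WM=52; [40,51) fires=2
i=17 t=49 v=8: DROP (t<52-2); WM=52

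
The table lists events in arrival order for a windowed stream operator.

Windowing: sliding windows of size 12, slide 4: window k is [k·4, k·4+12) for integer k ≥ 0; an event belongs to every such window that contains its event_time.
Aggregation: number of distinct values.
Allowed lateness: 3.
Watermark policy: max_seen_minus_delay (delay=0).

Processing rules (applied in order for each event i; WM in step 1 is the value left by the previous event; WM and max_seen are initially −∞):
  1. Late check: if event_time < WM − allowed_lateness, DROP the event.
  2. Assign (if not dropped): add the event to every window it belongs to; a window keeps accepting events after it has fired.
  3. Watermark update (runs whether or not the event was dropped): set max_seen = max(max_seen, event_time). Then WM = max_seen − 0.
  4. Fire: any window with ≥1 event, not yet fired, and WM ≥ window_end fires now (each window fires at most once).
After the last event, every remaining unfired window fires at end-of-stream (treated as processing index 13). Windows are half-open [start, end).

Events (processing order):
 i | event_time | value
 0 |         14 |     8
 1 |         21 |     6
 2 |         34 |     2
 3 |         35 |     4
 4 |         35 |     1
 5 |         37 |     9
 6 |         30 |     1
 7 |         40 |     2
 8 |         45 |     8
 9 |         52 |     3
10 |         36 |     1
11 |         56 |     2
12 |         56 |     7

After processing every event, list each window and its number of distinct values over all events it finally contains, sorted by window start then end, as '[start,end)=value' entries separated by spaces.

i=0 t=14 v=8: → [12,24),[8,20),[4,16); WM=14
i=1 t=21 v=6: → [20,32),[16,28),[12,24); WM=21; [4,16) fires=1 [8,20) fires=1
i=2 t=34 v=2: → [32,44),[28,40),[24,36); WM=34; [12,24) fires=2 [16,28) fires=1 [20,32) fires=1
i=3 t=35 v=4: → [32,44),[28,40),[24,36); WM=35
i=4 t=35 v=1: → [32,44),[28,40),[24,36); WM=35
i=5 t=37 v=9: → [36,48),[32,44),[28,40); WM=37; [24,36) fires=3
i=6 t=30 v=1: DROP (t<37-3); WM=37
i=7 t=40 v=2: → [40,52),[36,48),[32,44); WM=40; [28,40) fires=4
i=8 t=45 v=8: → [44,56),[40,52),[36,48); WM=45; [32,44) fires=4
i=9 t=52 v=3: → [52,64),[48,60),[44,56); WM=52; [36,48) fires=3 [40,52) fires=2
i=10 t=36 v=1: DROP (t<52-3); WM=52
i=11 t=56 v=2: → [56,68),[52,64),[48,60); WM=56; [44,56) fires=2
i=12 t=56 v=7: → [56,68),[52,64),[48,60); WM=56

[4,16)=1 [8,20)=1 [12,24)=2 [16,28)=1 [20,32)=1 [24,36)=3 [28,40)=4 [32,44)=4 [36,48)=3 [40,52)=2 [44,56)=2 [48,60)=3 [52,64)=3 [56,68)=2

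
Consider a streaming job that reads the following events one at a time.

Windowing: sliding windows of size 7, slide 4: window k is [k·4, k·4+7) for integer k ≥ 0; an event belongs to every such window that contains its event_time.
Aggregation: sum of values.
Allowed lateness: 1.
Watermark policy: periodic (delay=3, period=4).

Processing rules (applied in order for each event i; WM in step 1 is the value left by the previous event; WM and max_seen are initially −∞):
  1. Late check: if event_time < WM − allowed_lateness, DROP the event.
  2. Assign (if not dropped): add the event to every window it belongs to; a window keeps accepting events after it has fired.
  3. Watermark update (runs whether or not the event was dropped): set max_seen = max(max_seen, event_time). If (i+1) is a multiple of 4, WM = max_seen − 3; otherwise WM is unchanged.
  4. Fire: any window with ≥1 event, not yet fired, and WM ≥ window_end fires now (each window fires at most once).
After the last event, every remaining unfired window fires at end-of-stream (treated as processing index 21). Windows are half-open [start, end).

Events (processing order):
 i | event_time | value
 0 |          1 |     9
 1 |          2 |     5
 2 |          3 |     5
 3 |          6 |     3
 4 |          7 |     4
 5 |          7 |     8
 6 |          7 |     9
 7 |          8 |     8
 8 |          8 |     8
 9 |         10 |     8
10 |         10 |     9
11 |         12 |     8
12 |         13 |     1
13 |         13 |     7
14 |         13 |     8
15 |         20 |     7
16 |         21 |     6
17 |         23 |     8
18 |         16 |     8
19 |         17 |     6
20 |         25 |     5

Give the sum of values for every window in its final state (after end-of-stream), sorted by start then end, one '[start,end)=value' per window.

[0,7)=22 [4,11)=57 [8,15)=57 [12,19)=38 [16,23)=27 [20,27)=26 [24,31)=5

i=0 t=1 v=9: → [0,7); WM=−∞
i=1 t=2 v=5: → [0,7); WM=−∞
i=2 t=3 v=5: → [0,7); WM=−∞
i=3 t=6 v=3: → [4,11),[0,7); WM=3
i=4 t=7 v=4: → [4,11); WM=3
i=5 t=7 v=8: → [4,11); WM=3
i=6 t=7 v=9: → [4,11); WM=3
i=7 t=8 v=8: → [8,15),[4,11); WM=5
i=8 t=8 v=8: → [8,15),[4,11); WM=5
i=9 t=10 v=8: → [8,15),[4,11); WM=5
i=10 t=10 v=9: → [8,15),[4,11); WM=5
i=11 t=12 v=8: → [12,19),[8,15); WM=9; [0,7) fires=22
i=12 t=13 v=1: → [12,19),[8,15); WM=9
i=13 t=13 v=7: → [12,19),[8,15); WM=9
i=14 t=13 v=8: → [12,19),[8,15); WM=9
i=15 t=20 v=7: → [20,27),[16,23); WM=17; [4,11) fires=57 [8,15) fires=57
i=16 t=21 v=6: → [20,27),[16,23); WM=17
i=17 t=23 v=8: → [20,27); WM=17
i=18 t=16 v=8: → [16,23),[12,19); WM=17
i=19 t=17 v=6: → [16,23),[12,19); WM=20; [12,19) fires=38
i=20 t=25 v=5: → [24,31),[20,27); WM=20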